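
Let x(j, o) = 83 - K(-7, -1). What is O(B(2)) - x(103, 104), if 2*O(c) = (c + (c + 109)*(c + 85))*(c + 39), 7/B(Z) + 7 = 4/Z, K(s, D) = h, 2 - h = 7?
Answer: 21124806/125 ≈ 1.6900e+5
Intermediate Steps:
h = -5 (h = 2 - 1*7 = 2 - 7 = -5)
K(s, D) = -5
x(j, o) = 88 (x(j, o) = 83 - 1*(-5) = 83 + 5 = 88)
B(Z) = 7/(-7 + 4/Z)
O(c) = (39 + c)*(c + (85 + c)*(109 + c))/2 (O(c) = ((c + (c + 109)*(c + 85))*(c + 39))/2 = ((c + (109 + c)*(85 + c))*(39 + c))/2 = ((c + (85 + c)*(109 + c))*(39 + c))/2 = ((39 + c)*(c + (85 + c)*(109 + c)))/2 = (39 + c)*(c + (85 + c)*(109 + c))/2)
O(B(2)) - x(103, 104) = (361335/2 + (-7*2/(-4 + 7*2))**3/2 + 117*(-7*2/(-4 + 7*2))**2 + 8435*(-7*2/(-4 + 7*2))) - 1*88 = (361335/2 + (-7*2/(-4 + 14))**3/2 + 117*(-7*2/(-4 + 14))**2 + 8435*(-7*2/(-4 + 14))) - 88 = (361335/2 + (-7*2/10)**3/2 + 117*(-7*2/10)**2 + 8435*(-7*2/10)) - 88 = (361335/2 + (-7*2*1/10)**3/2 + 117*(-7*2*1/10)**2 + 8435*(-7*2*1/10)) - 88 = (361335/2 + (-7/5)**3/2 + 117*(-7/5)**2 + 8435*(-7/5)) - 88 = (361335/2 + (1/2)*(-343/125) + 117*(49/25) - 11809) - 88 = (361335/2 - 343/250 + 5733/25 - 11809) - 88 = 21135806/125 - 88 = 21124806/125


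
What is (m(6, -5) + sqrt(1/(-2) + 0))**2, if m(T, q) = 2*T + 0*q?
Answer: (24 + I*sqrt(2))**2/4 ≈ 143.5 + 16.971*I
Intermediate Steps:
m(T, q) = 2*T (m(T, q) = 2*T + 0 = 2*T)
(m(6, -5) + sqrt(1/(-2) + 0))**2 = (2*6 + sqrt(1/(-2) + 0))**2 = (12 + sqrt(-1/2 + 0))**2 = (12 + sqrt(-1/2))**2 = (12 + I*sqrt(2)/2)**2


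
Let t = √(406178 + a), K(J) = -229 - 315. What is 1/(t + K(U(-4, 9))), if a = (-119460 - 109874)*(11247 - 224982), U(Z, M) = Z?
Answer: 136/12254203183 + √12254277167/24508406366 ≈ 4.5279e-6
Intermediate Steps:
a = 49016702490 (a = -229334*(-213735) = 49016702490)
K(J) = -544
t = 2*√12254277167 (t = √(406178 + 49016702490) = √49017108668 = 2*√12254277167 ≈ 2.2140e+5)
1/(t + K(U(-4, 9))) = 1/(2*√12254277167 - 544) = 1/(-544 + 2*√12254277167)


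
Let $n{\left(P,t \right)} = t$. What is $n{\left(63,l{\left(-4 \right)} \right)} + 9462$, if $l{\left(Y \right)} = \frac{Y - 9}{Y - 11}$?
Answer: $\frac{141943}{15} \approx 9462.9$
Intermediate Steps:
$l{\left(Y \right)} = \frac{-9 + Y}{-11 + Y}$
$n{\left(63,l{\left(-4 \right)} \right)} + 9462 = \frac{-9 - 4}{-11 - 4} + 9462 = \frac{1}{-15} \left(-13\right) + 9462 = \left(- \frac{1}{15}\right) \left(-13\right) + 9462 = \frac{13}{15} + 9462 = \frac{141943}{15}$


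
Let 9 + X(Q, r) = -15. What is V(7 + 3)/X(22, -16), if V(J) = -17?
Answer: 17/24 ≈ 0.70833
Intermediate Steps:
X(Q, r) = -24 (X(Q, r) = -9 - 15 = -24)
V(7 + 3)/X(22, -16) = -17/(-24) = -17*(-1/24) = 17/24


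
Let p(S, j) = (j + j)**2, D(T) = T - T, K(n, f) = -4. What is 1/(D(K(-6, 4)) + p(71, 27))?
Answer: 1/2916 ≈ 0.00034294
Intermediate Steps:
D(T) = 0
p(S, j) = 4*j**2 (p(S, j) = (2*j)**2 = 4*j**2)
1/(D(K(-6, 4)) + p(71, 27)) = 1/(0 + 4*27**2) = 1/(0 + 4*729) = 1/(0 + 2916) = 1/2916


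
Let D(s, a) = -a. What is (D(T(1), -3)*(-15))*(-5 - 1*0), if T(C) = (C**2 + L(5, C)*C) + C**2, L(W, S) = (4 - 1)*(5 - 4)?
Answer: 225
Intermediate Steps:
L(W, S) = 3 (L(W, S) = 3*1 = 3)
T(C) = 2*C**2 + 3*C (T(C) = (C**2 + 3*C) + C**2 = 2*C**2 + 3*C)
(D(T(1), -3)*(-15))*(-5 - 1*0) = (-1*(-3)*(-15))*(-5 - 1*0) = (3*(-15))*(-5 + 0) = -45*(-5) = 225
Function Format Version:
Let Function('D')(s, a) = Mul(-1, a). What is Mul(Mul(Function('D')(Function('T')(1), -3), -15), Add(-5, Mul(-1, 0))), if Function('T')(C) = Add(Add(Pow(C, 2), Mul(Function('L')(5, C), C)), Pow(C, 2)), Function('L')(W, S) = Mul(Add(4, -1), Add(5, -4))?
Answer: 225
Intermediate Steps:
Function('L')(W, S) = 3 (Function('L')(W, S) = Mul(3, 1) = 3)
Function('T')(C) = Add(Mul(2, Pow(C, 2)), Mul(3, C)) (Function('T')(C) = Add(Add(Pow(C, 2), Mul(3, C)), Pow(C, 2)) = Add(Mul(2, Pow(C, 2)), Mul(3, C)))
Mul(Mul(Function('D')(Function('T')(1), -3), -15), Add(-5, Mul(-1, 0))) = Mul(Mul(Mul(-1, -3), -15), Add(-5, Mul(-1, 0))) = Mul(Mul(3, -15), Add(-5, 0)) = Mul(-45, -5) = 225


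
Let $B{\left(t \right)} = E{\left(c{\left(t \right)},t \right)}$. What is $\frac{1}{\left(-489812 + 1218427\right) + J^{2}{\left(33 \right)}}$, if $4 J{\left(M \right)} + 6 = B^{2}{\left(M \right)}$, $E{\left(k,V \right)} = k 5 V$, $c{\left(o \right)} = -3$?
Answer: $\frac{16}{60045968201} \approx 2.6646 \cdot 10^{-10}$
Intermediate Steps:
$E{\left(k,V \right)} = 5 V k$ ($E{\left(k,V \right)} = 5 k V = 5 V k$)
$B{\left(t \right)} = - 15 t$ ($B{\left(t \right)} = 5 t \left(-3\right) = - 15 t$)
$J{\left(M \right)} = - \frac{3}{2} + \frac{225 M^{2}}{4}$ ($J{\left(M \right)} = - \frac{3}{2} + \frac{\left(- 15 M\right)^{2}}{4} = - \frac{3}{2} + \frac{225 M^{2}}{4}$)
$\frac{1}{\left(-489812 + 1218427\right) + J^{2}{\left(33 \right)}} = \frac{1}{\left(-489812 + 1218427\right) + \left(- \frac{3}{2} + \frac{225 \cdot 33^{2}}{4}\right)^{2}} = \frac{1}{728615 + \left(- \frac{3}{2} + \frac{225}{4} \cdot 1089\right)^{2}} = \frac{1}{728615 + \left(- \frac{3}{2} + \frac{245025}{4}\right)^{2}} = \frac{1}{728615 + \left(\frac{245019}{4}\right)^{2}} = \frac{1}{728615 + \frac{60034310361}{16}} = \frac{1}{\frac{60045968201}{16}} = \frac{16}{60045968201}$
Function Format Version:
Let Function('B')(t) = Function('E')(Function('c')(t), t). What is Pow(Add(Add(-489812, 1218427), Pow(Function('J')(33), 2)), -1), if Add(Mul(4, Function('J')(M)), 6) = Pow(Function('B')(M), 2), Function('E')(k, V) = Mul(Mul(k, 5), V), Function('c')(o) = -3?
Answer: Rational(16, 60045968201) ≈ 2.6646e-10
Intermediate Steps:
Function('E')(k, V) = Mul(5, V, k) (Function('E')(k, V) = Mul(Mul(5, k), V) = Mul(5, V, k))
Function('B')(t) = Mul(-15, t) (Function('B')(t) = Mul(5, t, -3) = Mul(-15, t))
Function('J')(M) = Add(Rational(-3, 2), Mul(Rational(225, 4), Pow(M, 2))) (Function('J')(M) = Add(Rational(-3, 2), Mul(Rational(1, 4), Pow(Mul(-15, M), 2))) = Add(Rational(-3, 2), Mul(Rational(1, 4), Mul(225, Pow(M, 2)))) = Add(Rational(-3, 2), Mul(Rational(225, 4), Pow(M, 2))))
Pow(Add(Add(-489812, 1218427), Pow(Function('J')(33), 2)), -1) = Pow(Add(Add(-489812, 1218427), Pow(Add(Rational(-3, 2), Mul(Rational(225, 4), Pow(33, 2))), 2)), -1) = Pow(Add(728615, Pow(Add(Rational(-3, 2), Mul(Rational(225, 4), 1089)), 2)), -1) = Pow(Add(728615, Pow(Add(Rational(-3, 2), Rational(245025, 4)), 2)), -1) = Pow(Add(728615, Pow(Rational(245019, 4), 2)), -1) = Pow(Add(728615, Rational(60034310361, 16)), -1) = Pow(Rational(60045968201, 16), -1) = Rational(16, 60045968201)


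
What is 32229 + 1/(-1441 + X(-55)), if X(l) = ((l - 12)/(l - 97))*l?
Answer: 7177946041/222717 ≈ 32229.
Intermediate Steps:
X(l) = l*(-12 + l)/(-97 + l) (X(l) = ((-12 + l)/(-97 + l))*l = l*(-12 + l)/(-97 + l))
32229 + 1/(-1441 + X(-55)) = 32229 + 1/(-1441 - 55*(-12 - 55)/(-97 - 55)) = 32229 + 1/(-1441 - 55*(-67)/(-152)) = 32229 + 1/(-1441 - 55*(-1/152)*(-67)) = 32229 + 1/(-1441 - 3685/152) = 32229 + 1/(-222717/152) = 32229 - 152/222717 = 7177946041/222717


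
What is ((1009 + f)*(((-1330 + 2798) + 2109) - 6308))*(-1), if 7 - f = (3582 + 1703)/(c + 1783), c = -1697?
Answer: 224190521/86 ≈ 2.6069e+6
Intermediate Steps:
f = -4683/86 (f = 7 - (3582 + 1703)/(-1697 + 1783) = 7 - 5285/86 = -4683/86 ≈ -54.453)
((1009 + f)*(((-1330 + 2798) + 2109) - 6308))*(-1) = ((1009 - 4683/86)*(((-1330 + 2798) + 2109) - 6308))*(-1) = (82091*((1468 + 2109) - 6308)/86)*(-1) = (82091*(3577 - 6308)/86)*(-1) = ((82091/86)*(-2731))*(-1) = -224190521/86*(-1) = 224190521/86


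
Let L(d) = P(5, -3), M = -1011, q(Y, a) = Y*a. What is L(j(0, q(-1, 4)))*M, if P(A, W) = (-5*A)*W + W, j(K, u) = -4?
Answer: -72792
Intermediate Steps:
P(A, W) = W - 5*A*W (P(A, W) = -5*A*W + W = W - 5*A*W)
L(d) = 72 (L(d) = -3*(1 - 5*5) = -3*(1 - 25) = -3*(-24) = 72)
L(j(0, q(-1, 4)))*M = 72*(-1011) = -72792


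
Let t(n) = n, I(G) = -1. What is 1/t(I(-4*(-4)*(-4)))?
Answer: -1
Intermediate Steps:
1/t(I(-4*(-4)*(-4))) = 1/(-1) = -1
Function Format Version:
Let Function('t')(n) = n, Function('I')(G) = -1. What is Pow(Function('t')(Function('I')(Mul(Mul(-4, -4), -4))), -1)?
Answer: -1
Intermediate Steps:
Pow(Function('t')(Function('I')(Mul(Mul(-4, -4), -4))), -1) = Pow(-1, -1) = -1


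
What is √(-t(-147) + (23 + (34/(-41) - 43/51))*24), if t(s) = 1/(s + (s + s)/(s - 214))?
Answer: √14133572872198989/5254683 ≈ 22.625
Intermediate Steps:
t(s) = 1/(s + 2*s/(-214 + s)) (t(s) = 1/(s + (2*s)/(-214 + s)) = 1/(s + 2*s/(-214 + s)))
√(-t(-147) + (23 + (34/(-41) - 43/51))*24) = √(-(-214 - 147)/((-147)*(-212 - 147)) + (23 + (34/(-41) - 43/51))*24) = √(-(-1)*(-361)/(147*(-359)) + (23 + (34*(-1/41) - 43*1/51))*24) = √(-(-1)*(-1)*(-361)/(147*359) + (23 + (-34/41 - 43/51))*24) = √(-1*(-361/52773) + (23 - 3497/2091)*24) = √(361/52773 + (44596/2091)*24) = √(361/52773 + 356768/697) = √(18827969281/36782781) = √14133572872198989/5254683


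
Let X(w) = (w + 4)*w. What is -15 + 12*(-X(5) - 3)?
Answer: -591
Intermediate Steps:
X(w) = w*(4 + w) (X(w) = (4 + w)*w = w*(4 + w))
-15 + 12*(-X(5) - 3) = -15 + 12*(-5*(4 + 5) - 3) = -15 + 12*(-5*9 - 3) = -15 + 12*(-1*45 - 3) = -15 + 12*(-45 - 3) = -15 + 12*(-48) = -15 - 576 = -591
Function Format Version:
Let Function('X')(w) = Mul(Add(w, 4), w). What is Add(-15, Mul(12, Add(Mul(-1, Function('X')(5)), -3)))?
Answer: -591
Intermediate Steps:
Function('X')(w) = Mul(w, Add(4, w)) (Function('X')(w) = Mul(Add(4, w), w) = Mul(w, Add(4, w)))
Add(-15, Mul(12, Add(Mul(-1, Function('X')(5)), -3))) = Add(-15, Mul(12, Add(Mul(-1, Mul(5, Add(4, 5))), -3))) = Add(-15, Mul(12, Add(Mul(-1, Mul(5, 9)), -3))) = Add(-15, Mul(12, Add(Mul(-1, 45), -3))) = Add(-15, Mul(12, Add(-45, -3))) = Add(-15, Mul(12, -48)) = Add(-15, -576) = -591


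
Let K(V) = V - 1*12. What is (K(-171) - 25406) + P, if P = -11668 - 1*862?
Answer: -38119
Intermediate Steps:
P = -12530 (P = -11668 - 862 = -12530)
K(V) = -12 + V (K(V) = V - 12 = -12 + V)
(K(-171) - 25406) + P = ((-12 - 171) - 25406) - 12530 = (-183 - 25406) - 12530 = -25589 - 12530 = -38119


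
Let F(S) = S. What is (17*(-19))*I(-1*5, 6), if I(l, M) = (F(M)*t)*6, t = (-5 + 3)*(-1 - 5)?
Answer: -139536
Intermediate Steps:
t = 12 (t = -2*(-6) = 12)
I(l, M) = 72*M (I(l, M) = (M*12)*6 = (12*M)*6 = 72*M)
(17*(-19))*I(-1*5, 6) = (17*(-19))*(72*6) = -323*432 = -139536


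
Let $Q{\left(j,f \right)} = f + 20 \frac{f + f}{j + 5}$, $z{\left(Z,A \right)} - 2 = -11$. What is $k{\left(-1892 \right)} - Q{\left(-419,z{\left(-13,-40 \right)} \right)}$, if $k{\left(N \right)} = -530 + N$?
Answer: $- \frac{55519}{23} \approx -2413.9$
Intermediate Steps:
$z{\left(Z,A \right)} = -9$ ($z{\left(Z,A \right)} = 2 - 11 = -9$)
$Q{\left(j,f \right)} = f + \frac{40 f}{5 + j}$ ($Q{\left(j,f \right)} = f + 20 \frac{2 f}{5 + j} = f + \frac{40 f}{5 + j}$)
$k{\left(-1892 \right)} - Q{\left(-419,z{\left(-13,-40 \right)} \right)} = \left(-530 - 1892\right) - - \frac{9 \left(45 - 419\right)}{5 - 419} = -2422 - \left(-9\right) \frac{1}{-414} \left(-374\right) = -2422 - \left(-9\right) \left(- \frac{1}{414}\right) \left(-374\right) = -2422 - - \frac{187}{23} = -2422 + \frac{187}{23} = - \frac{55519}{23}$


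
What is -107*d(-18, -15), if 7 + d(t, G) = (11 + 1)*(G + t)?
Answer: 43121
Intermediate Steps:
d(t, G) = -7 + 12*G + 12*t (d(t, G) = -7 + (11 + 1)*(G + t) = -7 + 12*(G + t) = -7 + (12*G + 12*t) = -7 + 12*G + 12*t)
-107*d(-18, -15) = -107*(-7 + 12*(-15) + 12*(-18)) = -107*(-7 - 180 - 216) = -107*(-403) = 43121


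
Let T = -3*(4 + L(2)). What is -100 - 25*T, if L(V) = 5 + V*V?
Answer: 875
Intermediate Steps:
L(V) = 5 + V²
T = -39 (T = -3*(4 + (5 + 2²)) = -3*(4 + (5 + 4)) = -3*(4 + 9) = -3*13 = -39)
-100 - 25*T = -100 - 25*(-39) = -100 + 975 = 875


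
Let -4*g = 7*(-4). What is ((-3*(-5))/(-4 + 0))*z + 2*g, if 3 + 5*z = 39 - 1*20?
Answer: 2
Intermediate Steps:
z = 16/5 (z = -3/5 + (39 - 1*20)/5 = -3/5 + (39 - 20)/5 = -3/5 + (1/5)*19 = -3/5 + 19/5 = 16/5 ≈ 3.2000)
g = 7 (g = -7*(-4)/4 = -1/4*(-28) = 7)
((-3*(-5))/(-4 + 0))*z + 2*g = ((-3*(-5))/(-4 + 0))*(16/5) + 2*7 = (15/(-4))*(16/5) + 14 = (15*(-1/4))*(16/5) + 14 = -15/4*16/5 + 14 = -12 + 14 = 2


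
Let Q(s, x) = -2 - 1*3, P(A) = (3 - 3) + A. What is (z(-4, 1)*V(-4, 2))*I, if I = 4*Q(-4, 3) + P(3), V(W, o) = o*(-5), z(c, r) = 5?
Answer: 850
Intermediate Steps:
P(A) = A (P(A) = 0 + A = A)
V(W, o) = -5*o
Q(s, x) = -5 (Q(s, x) = -2 - 3 = -5)
I = -17 (I = 4*(-5) + 3 = -20 + 3 = -17)
(z(-4, 1)*V(-4, 2))*I = (5*(-5*2))*(-17) = (5*(-10))*(-17) = -50*(-17) = 850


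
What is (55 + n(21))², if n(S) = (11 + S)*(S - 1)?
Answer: 483025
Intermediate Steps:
n(S) = (-1 + S)*(11 + S) (n(S) = (11 + S)*(-1 + S) = (-1 + S)*(11 + S))
(55 + n(21))² = (55 + (-11 + 21² + 10*21))² = (55 + (-11 + 441 + 210))² = (55 + 640)² = 695² = 483025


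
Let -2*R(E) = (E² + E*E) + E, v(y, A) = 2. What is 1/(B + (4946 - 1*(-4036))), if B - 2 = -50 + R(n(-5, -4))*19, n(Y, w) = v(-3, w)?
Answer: 1/8839 ≈ 0.00011313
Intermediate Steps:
n(Y, w) = 2
R(E) = -E² - E/2 (R(E) = -((E² + E*E) + E)/2 = -((E² + E²) + E)/2 = -(2*E² + E)/2 = -(E + 2*E²)/2 = -E² - E/2)
B = -143 (B = 2 + (-50 - 1*2*(½ + 2)*19) = 2 + (-50 - 1*2*5/2*19) = 2 + (-50 - 5*19) = 2 + (-50 - 95) = 2 - 145 = -143)
1/(B + (4946 - 1*(-4036))) = 1/(-143 + (4946 - 1*(-4036))) = 1/(-143 + (4946 + 4036)) = 1/(-143 + 8982) = 1/8839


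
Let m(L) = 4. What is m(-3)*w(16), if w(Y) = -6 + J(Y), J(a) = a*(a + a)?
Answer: 2024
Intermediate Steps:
J(a) = 2*a**2 (J(a) = a*(2*a) = 2*a**2)
w(Y) = -6 + 2*Y**2
m(-3)*w(16) = 4*(-6 + 2*16**2) = 4*(-6 + 2*256) = 4*(-6 + 512) = 4*506 = 2024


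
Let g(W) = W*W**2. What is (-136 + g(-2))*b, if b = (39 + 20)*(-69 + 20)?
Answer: 416304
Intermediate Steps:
g(W) = W**3
b = -2891 (b = 59*(-49) = -2891)
(-136 + g(-2))*b = (-136 + (-2)**3)*(-2891) = (-136 - 8)*(-2891) = -144*(-2891) = 416304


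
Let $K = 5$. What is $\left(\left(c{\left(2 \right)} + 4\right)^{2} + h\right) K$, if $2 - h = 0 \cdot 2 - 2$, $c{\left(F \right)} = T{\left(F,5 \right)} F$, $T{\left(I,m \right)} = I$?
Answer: $340$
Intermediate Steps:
$c{\left(F \right)} = F^{2}$ ($c{\left(F \right)} = F F = F^{2}$)
$h = 4$ ($h = 2 - \left(0 \cdot 2 - 2\right) = 2 - \left(0 - 2\right) = 2 - -2 = 2 + 2 = 4$)
$\left(\left(c{\left(2 \right)} + 4\right)^{2} + h\right) K = \left(\left(2^{2} + 4\right)^{2} + 4\right) 5 = \left(\left(4 + 4\right)^{2} + 4\right) 5 = \left(8^{2} + 4\right) 5 = \left(64 + 4\right) 5 = 68 \cdot 5 = 340$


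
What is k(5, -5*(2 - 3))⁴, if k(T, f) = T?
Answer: 625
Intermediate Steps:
k(5, -5*(2 - 3))⁴ = 5⁴ = 625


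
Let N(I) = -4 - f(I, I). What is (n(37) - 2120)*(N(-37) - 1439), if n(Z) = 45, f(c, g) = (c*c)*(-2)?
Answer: -2687125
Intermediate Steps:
f(c, g) = -2*c**2 (f(c, g) = c**2*(-2) = -2*c**2)
N(I) = -4 + 2*I**2 (N(I) = -4 - (-2)*I**2 = -4 + 2*I**2)
(n(37) - 2120)*(N(-37) - 1439) = (45 - 2120)*((-4 + 2*(-37)**2) - 1439) = -2075*((-4 + 2*1369) - 1439) = -2075*((-4 + 2738) - 1439) = -2075*(2734 - 1439) = -2075*1295 = -2687125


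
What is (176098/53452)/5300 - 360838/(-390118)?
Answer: 25573129178091/27629678220200 ≈ 0.92557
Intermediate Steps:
(176098/53452)/5300 - 360838/(-390118) = (176098*(1/53452))*(1/5300) - 360838*(-1/390118) = (88049/26726)*(1/5300) + 180419/195059 = 88049/141647800 + 180419/195059 = 25573129178091/27629678220200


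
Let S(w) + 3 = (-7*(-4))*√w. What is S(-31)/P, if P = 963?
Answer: -1/321 + 28*I*√31/963 ≈ -0.0031153 + 0.16189*I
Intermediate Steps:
S(w) = -3 + 28*√w (S(w) = -3 + (-7*(-4))*√w = -3 + 28*√w)
S(-31)/P = (-3 + 28*√(-31))/963 = (-3 + 28*(I*√31))*(1/963) = (-3 + 28*I*√31)*(1/963) = -1/321 + 28*I*√31/963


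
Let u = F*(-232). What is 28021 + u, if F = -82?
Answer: 47045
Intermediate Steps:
u = 19024 (u = -82*(-232) = 19024)
28021 + u = 28021 + 19024 = 47045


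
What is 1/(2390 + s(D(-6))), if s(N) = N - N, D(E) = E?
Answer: 1/2390 ≈ 0.00041841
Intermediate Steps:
s(N) = 0
1/(2390 + s(D(-6))) = 1/(2390 + 0) = 1/2390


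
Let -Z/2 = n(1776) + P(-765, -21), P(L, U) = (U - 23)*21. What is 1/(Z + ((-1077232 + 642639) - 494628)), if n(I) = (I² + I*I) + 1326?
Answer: -1/13546729 ≈ -7.3819e-8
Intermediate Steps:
P(L, U) = -483 + 21*U (P(L, U) = (-23 + U)*21 = -483 + 21*U)
n(I) = 1326 + 2*I² (n(I) = (I² + I²) + 1326 = 2*I² + 1326 = 1326 + 2*I²)
Z = -12617508 (Z = -2*((1326 + 2*1776²) + (-483 + 21*(-21))) = -2*((1326 + 2*3154176) + (-483 - 441)) = -2*((1326 + 6308352) - 924) = -2*(6309678 - 924) = -2*6308754 = -12617508)
1/(Z + ((-1077232 + 642639) - 494628)) = 1/(-12617508 + ((-1077232 + 642639) - 494628)) = 1/(-12617508 + (-434593 - 494628)) = 1/(-12617508 - 929221) = 1/(-13546729) = -1/13546729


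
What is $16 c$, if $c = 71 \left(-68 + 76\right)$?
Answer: $9088$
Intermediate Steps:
$c = 568$ ($c = 71 \cdot 8 = 568$)
$16 c = 16 \cdot 568 = 9088$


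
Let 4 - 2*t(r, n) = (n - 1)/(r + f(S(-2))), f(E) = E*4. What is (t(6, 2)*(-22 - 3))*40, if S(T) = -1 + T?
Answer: -6250/3 ≈ -2083.3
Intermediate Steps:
f(E) = 4*E
t(r, n) = 2 - (-1 + n)/(2*(-12 + r)) (t(r, n) = 2 - (n - 1)/(2*(r + 4*(-1 - 2))) = 2 - (-1 + n)/(2*(r + 4*(-3))) = 2 - (-1 + n)/(2*(r - 12)) = 2 - (-1 + n)/(2*(-12 + r)))
(t(6, 2)*(-22 - 3))*40 = (((-47 - 1*2 + 4*6)/(2*(-12 + 6)))*(-22 - 3))*40 = (((½)*(-47 - 2 + 24)/(-6))*(-25))*40 = (((½)*(-⅙)*(-25))*(-25))*40 = ((25/12)*(-25))*40 = -625/12*40 = -6250/3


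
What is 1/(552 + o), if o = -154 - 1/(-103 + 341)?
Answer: 238/94723 ≈ 0.0025126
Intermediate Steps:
o = -36653/238 (o = -154 - 1/238 = -36653/238 ≈ -154.00)
1/(552 + o) = 1/(552 - 36653/238) = 1/(94723/238) = 238/94723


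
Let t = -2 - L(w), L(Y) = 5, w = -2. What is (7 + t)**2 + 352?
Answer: 352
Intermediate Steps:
t = -7 (t = -2 - 1*5 = -2 - 5 = -7)
(7 + t)**2 + 352 = (7 - 7)**2 + 352 = 0**2 + 352 = 0 + 352 = 352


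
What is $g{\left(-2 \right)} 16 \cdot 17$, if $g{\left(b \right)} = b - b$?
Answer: $0$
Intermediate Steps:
$g{\left(b \right)} = 0$
$g{\left(-2 \right)} 16 \cdot 17 = 0 \cdot 16 \cdot 17 = 0 \cdot 17 = 0$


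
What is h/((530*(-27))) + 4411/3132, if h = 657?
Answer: 1130809/829980 ≈ 1.3625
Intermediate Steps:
h/((530*(-27))) + 4411/3132 = 657/((530*(-27))) + 4411/3132 = 657/(-14310) + 4411*(1/3132) = 657*(-1/14310) + 4411/3132 = -73/1590 + 4411/3132 = 1130809/829980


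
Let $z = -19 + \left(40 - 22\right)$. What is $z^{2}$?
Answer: $1$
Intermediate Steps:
$z = -1$ ($z = -19 + 18 = -1$)
$z^{2} = \left(-1\right)^{2} = 1$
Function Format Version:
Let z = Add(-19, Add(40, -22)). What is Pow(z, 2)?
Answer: 1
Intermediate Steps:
z = -1 (z = Add(-19, 18) = -1)
Pow(z, 2) = Pow(-1, 2) = 1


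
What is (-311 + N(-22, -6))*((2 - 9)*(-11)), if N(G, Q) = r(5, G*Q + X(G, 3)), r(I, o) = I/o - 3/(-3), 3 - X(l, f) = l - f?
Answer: -763763/32 ≈ -23868.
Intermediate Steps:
X(l, f) = 3 + f - l (X(l, f) = 3 - (l - f) = 3 + (f - l) = 3 + f - l)
r(I, o) = 1 + I/o (r(I, o) = I/o - 3*(-⅓) = I/o + 1 = 1 + I/o)
N(G, Q) = (11 - G + G*Q)/(6 - G + G*Q) (N(G, Q) = (5 + (G*Q + (3 + 3 - G)))/(G*Q + (3 + 3 - G)) = (5 + (G*Q + (6 - G)))/(G*Q + (6 - G)) = (5 + (6 - G + G*Q))/(6 - G + G*Q) = (11 - G + G*Q)/(6 - G + G*Q))
(-311 + N(-22, -6))*((2 - 9)*(-11)) = (-311 + (11 - 1*(-22) - 22*(-6))/(6 - 1*(-22) - 22*(-6)))*((2 - 9)*(-11)) = (-311 + (11 + 22 + 132)/(6 + 22 + 132))*(-7*(-11)) = (-311 + 165/160)*77 = (-311 + (1/160)*165)*77 = (-311 + 33/32)*77 = -9919/32*77 = -763763/32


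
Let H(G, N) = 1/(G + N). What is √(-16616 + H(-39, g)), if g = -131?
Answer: I*√480202570/170 ≈ 128.9*I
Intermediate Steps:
√(-16616 + H(-39, g)) = √(-16616 + 1/(-39 - 131)) = √(-16616 + 1/(-170)) = √(-16616 - 1/170) = √(-2824721/170) = I*√480202570/170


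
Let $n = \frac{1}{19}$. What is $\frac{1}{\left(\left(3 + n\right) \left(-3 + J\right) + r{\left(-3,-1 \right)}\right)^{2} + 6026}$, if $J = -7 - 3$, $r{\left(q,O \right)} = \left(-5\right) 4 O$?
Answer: $\frac{361}{2315262} \approx 0.00015592$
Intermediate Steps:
$r{\left(q,O \right)} = - 20 O$
$J = -10$
$n = \frac{1}{19} \approx 0.052632$
$\frac{1}{\left(\left(3 + n\right) \left(-3 + J\right) + r{\left(-3,-1 \right)}\right)^{2} + 6026} = \frac{1}{\left(\left(3 + \frac{1}{19}\right) \left(-3 - 10\right) - -20\right)^{2} + 6026} = \frac{1}{\left(\frac{58}{19} \left(-13\right) + 20\right)^{2} + 6026} = \frac{1}{\left(- \frac{754}{19} + 20\right)^{2} + 6026} = \frac{1}{\left(- \frac{374}{19}\right)^{2} + 6026} = \frac{1}{\frac{139876}{361} + 6026} = \frac{1}{\frac{2315262}{361}} = \frac{361}{2315262}$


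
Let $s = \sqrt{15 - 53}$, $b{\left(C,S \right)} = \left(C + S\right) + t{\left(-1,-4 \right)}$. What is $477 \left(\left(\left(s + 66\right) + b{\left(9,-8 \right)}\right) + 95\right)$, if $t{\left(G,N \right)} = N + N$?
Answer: $73458 + 477 i \sqrt{38} \approx 73458.0 + 2940.4 i$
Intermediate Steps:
$t{\left(G,N \right)} = 2 N$
$b{\left(C,S \right)} = -8 + C + S$ ($b{\left(C,S \right)} = \left(C + S\right) + 2 \left(-4\right) = \left(C + S\right) - 8 = -8 + C + S$)
$s = i \sqrt{38}$ ($s = \sqrt{-38} = i \sqrt{38} \approx 6.1644 i$)
$477 \left(\left(\left(s + 66\right) + b{\left(9,-8 \right)}\right) + 95\right) = 477 \left(\left(\left(i \sqrt{38} + 66\right) - 7\right) + 95\right) = 477 \left(\left(\left(66 + i \sqrt{38}\right) - 7\right) + 95\right) = 477 \left(\left(59 + i \sqrt{38}\right) + 95\right) = 477 \left(154 + i \sqrt{38}\right) = 73458 + 477 i \sqrt{38}$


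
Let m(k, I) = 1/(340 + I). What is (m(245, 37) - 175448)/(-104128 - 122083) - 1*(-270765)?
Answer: 23091324217350/85281547 ≈ 2.7077e+5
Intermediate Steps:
(m(245, 37) - 175448)/(-104128 - 122083) - 1*(-270765) = (1/(340 + 37) - 175448)/(-104128 - 122083) - 1*(-270765) = (1/377 - 175448)/(-226211) + 270765 = (1/377 - 175448)*(-1/226211) + 270765 = -66143895/377*(-1/226211) + 270765 = 66143895/85281547 + 270765 = 23091324217350/85281547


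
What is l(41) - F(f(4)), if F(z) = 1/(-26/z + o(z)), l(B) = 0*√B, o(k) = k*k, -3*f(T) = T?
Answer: -18/383 ≈ -0.046997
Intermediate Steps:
f(T) = -T/3
o(k) = k²
l(B) = 0
F(z) = 1/(z² - 26/z) (F(z) = 1/(-26/z + z²) = 1/(z² - 26/z))
l(41) - F(f(4)) = 0 - (-⅓*4)/(-26 + (-⅓*4)³) = 0 - (-4)/(3*(-26 + (-4/3)³)) = 0 - (-4)/(3*(-26 - 64/27)) = 0 - (-4)/(3*(-766/27)) = 0 - (-4)*(-27)/(3*766) = 0 - 1*18/383 = 0 - 18/383 = -18/383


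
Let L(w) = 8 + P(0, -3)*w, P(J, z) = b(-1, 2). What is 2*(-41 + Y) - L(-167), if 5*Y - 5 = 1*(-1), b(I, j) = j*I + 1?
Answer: -1277/5 ≈ -255.40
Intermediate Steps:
b(I, j) = 1 + I*j (b(I, j) = I*j + 1 = 1 + I*j)
P(J, z) = -1 (P(J, z) = 1 - 1*2 = 1 - 2 = -1)
L(w) = 8 - w
Y = ⅘ (Y = 1 + (1*(-1))/5 = 1 + (⅕)*(-1) = 1 - ⅕ = ⅘ ≈ 0.80000)
2*(-41 + Y) - L(-167) = 2*(-41 + ⅘) - (8 - 1*(-167)) = 2*(-201/5) - (8 + 167) = -402/5 - 1*175 = -402/5 - 175 = -1277/5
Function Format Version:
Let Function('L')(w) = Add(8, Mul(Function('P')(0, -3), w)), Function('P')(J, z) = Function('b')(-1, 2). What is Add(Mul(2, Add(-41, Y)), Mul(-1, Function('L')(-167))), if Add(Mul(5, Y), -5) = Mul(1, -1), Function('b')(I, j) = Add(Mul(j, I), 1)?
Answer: Rational(-1277, 5) ≈ -255.40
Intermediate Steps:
Function('b')(I, j) = Add(1, Mul(I, j)) (Function('b')(I, j) = Add(Mul(I, j), 1) = Add(1, Mul(I, j)))
Function('P')(J, z) = -1 (Function('P')(J, z) = Add(1, Mul(-1, 2)) = Add(1, -2) = -1)
Function('L')(w) = Add(8, Mul(-1, w))
Y = Rational(4, 5) (Y = Add(1, Mul(Rational(1, 5), Mul(1, -1))) = Add(1, Mul(Rational(1, 5), -1)) = Add(1, Rational(-1, 5)) = Rational(4, 5) ≈ 0.80000)
Add(Mul(2, Add(-41, Y)), Mul(-1, Function('L')(-167))) = Add(Mul(2, Add(-41, Rational(4, 5))), Mul(-1, Add(8, Mul(-1, -167)))) = Add(Mul(2, Rational(-201, 5)), Mul(-1, Add(8, 167))) = Add(Rational(-402, 5), Mul(-1, 175)) = Add(Rational(-402, 5), -175) = Rational(-1277, 5)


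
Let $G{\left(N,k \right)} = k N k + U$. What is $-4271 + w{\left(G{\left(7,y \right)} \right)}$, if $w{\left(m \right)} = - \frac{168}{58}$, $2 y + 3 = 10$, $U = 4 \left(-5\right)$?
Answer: $- \frac{123943}{29} \approx -4273.9$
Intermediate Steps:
$U = -20$
$y = \frac{7}{2}$ ($y = - \frac{3}{2} + \frac{1}{2} \cdot 10 = - \frac{3}{2} + 5 = \frac{7}{2} \approx 3.5$)
$G{\left(N,k \right)} = -20 + N k^{2}$ ($G{\left(N,k \right)} = k N k - 20 = N k k - 20 = N k^{2} - 20 = -20 + N k^{2}$)
$w{\left(m \right)} = - \frac{84}{29}$ ($w{\left(m \right)} = \left(-168\right) \frac{1}{58} = - \frac{84}{29}$)
$-4271 + w{\left(G{\left(7,y \right)} \right)} = -4271 - \frac{84}{29} = - \frac{123943}{29}$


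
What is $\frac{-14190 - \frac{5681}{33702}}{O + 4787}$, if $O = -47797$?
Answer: $\frac{478237061}{1449523020} \approx 0.32993$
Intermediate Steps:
$\frac{-14190 - \frac{5681}{33702}}{O + 4787} = \frac{-14190 - \frac{5681}{33702}}{-47797 + 4787} = \frac{-14190 - \frac{5681}{33702}}{-43010} = \left(-14190 - \frac{5681}{33702}\right) \left(- \frac{1}{43010}\right) = \left(- \frac{478237061}{33702}\right) \left(- \frac{1}{43010}\right) = \frac{478237061}{1449523020}$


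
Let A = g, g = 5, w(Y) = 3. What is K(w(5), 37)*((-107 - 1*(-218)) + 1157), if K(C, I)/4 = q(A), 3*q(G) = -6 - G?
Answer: -55792/3 ≈ -18597.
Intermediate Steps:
A = 5
q(G) = -2 - G/3 (q(G) = (-6 - G)/3 = -2 - G/3)
K(C, I) = -44/3 (K(C, I) = 4*(-2 - ⅓*5) = 4*(-2 - 5/3) = 4*(-11/3) = -44/3)
K(w(5), 37)*((-107 - 1*(-218)) + 1157) = -44*((-107 - 1*(-218)) + 1157)/3 = -44*((-107 + 218) + 1157)/3 = -44*(111 + 1157)/3 = -44/3*1268 = -55792/3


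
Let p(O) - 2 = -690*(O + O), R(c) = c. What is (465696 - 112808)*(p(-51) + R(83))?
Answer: 24866252920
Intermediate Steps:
p(O) = 2 - 1380*O (p(O) = 2 - 690*(O + O) = 2 - 1380*O)
(465696 - 112808)*(p(-51) + R(83)) = (465696 - 112808)*((2 - 1380*(-51)) + 83) = 352888*((2 + 70380) + 83) = 352888*(70382 + 83) = 352888*70465 = 24866252920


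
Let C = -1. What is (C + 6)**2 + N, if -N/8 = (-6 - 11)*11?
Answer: 1521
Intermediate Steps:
N = 1496 (N = -8*(-6 - 11)*11 = -(-136)*11 = -8*(-187) = 1496)
(C + 6)**2 + N = (-1 + 6)**2 + 1496 = 5**2 + 1496 = 25 + 1496 = 1521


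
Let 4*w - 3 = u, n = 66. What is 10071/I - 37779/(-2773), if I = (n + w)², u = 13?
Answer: 213043983/13587700 ≈ 15.679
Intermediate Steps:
w = 4 (w = ¾ + (¼)*13 = ¾ + 13/4 = 4)
I = 4900 (I = (66 + 4)² = 70² = 4900)
10071/I - 37779/(-2773) = 10071/4900 - 37779/(-2773) = 10071*(1/4900) - 37779*(-1/2773) = 10071/4900 + 37779/2773 = 213043983/13587700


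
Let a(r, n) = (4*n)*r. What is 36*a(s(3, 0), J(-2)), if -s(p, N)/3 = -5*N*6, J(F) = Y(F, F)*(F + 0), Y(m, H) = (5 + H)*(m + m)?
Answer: 0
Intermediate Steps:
Y(m, H) = 2*m*(5 + H) (Y(m, H) = (5 + H)*(2*m) = 2*m*(5 + H))
J(F) = 2*F**2*(5 + F) (J(F) = (2*F*(5 + F))*(F + 0) = (2*F*(5 + F))*F = 2*F**2*(5 + F))
s(p, N) = 90*N (s(p, N) = -3*(-5*N)*6 = -(-90)*N = 90*N)
a(r, n) = 4*n*r
36*a(s(3, 0), J(-2)) = 36*(4*(2*(-2)**2*(5 - 2))*(90*0)) = 36*(4*(2*4*3)*0) = 36*(4*24*0) = 36*0 = 0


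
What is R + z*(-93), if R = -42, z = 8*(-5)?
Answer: 3678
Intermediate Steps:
z = -40
R + z*(-93) = -42 - 40*(-93) = -42 + 3720 = 3678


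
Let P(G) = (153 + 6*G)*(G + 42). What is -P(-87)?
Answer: -16605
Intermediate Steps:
P(G) = (42 + G)*(153 + 6*G) (P(G) = (153 + 6*G)*(42 + G) = (42 + G)*(153 + 6*G))
-P(-87) = -(6426 + 6*(-87)² + 405*(-87)) = -(6426 + 6*7569 - 35235) = -(6426 + 45414 - 35235) = -1*16605 = -16605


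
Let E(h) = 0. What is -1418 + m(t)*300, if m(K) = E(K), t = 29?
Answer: -1418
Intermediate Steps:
m(K) = 0
-1418 + m(t)*300 = -1418 + 0*300 = -1418 + 0 = -1418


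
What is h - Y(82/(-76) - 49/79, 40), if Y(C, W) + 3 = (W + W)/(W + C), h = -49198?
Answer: -5656632065/114979 ≈ -49197.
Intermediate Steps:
Y(C, W) = -3 + 2*W/(C + W) (Y(C, W) = -3 + (W + W)/(W + C) = -3 + (2*W)/(C + W) = -3 + 2*W/(C + W))
h - Y(82/(-76) - 49/79, 40) = -49198 - (-1*40 - 3*(82/(-76) - 49/79))/((82/(-76) - 49/79) + 40) = -49198 - (-40 - 3*(82*(-1/76) - 49*1/79))/((82*(-1/76) - 49*1/79) + 40) = -49198 - (-40 - 3*(-41/38 - 49/79))/((-41/38 - 49/79) + 40) = -49198 - (-40 - 3*(-5101/3002))/(-5101/3002 + 40) = -49198 - (-40 + 15303/3002)/114979/3002 = -49198 - 3002*(-104777)/(114979*3002) = -49198 - 1*(-104777/114979) = -49198 + 104777/114979 = -5656632065/114979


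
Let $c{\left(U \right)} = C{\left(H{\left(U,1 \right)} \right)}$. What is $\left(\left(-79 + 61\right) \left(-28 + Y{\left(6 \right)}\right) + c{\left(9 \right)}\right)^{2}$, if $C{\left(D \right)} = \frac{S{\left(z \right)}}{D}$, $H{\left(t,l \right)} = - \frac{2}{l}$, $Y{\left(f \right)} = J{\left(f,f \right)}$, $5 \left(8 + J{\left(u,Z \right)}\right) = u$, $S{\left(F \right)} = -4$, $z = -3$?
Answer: $\frac{9872164}{25} \approx 3.9489 \cdot 10^{5}$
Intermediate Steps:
$J{\left(u,Z \right)} = -8 + \frac{u}{5}$
$Y{\left(f \right)} = -8 + \frac{f}{5}$
$C{\left(D \right)} = - \frac{4}{D}$
$c{\left(U \right)} = 2$ ($c{\left(U \right)} = - \frac{4}{\left(-2\right) 1^{-1}} = - \frac{4}{\left(-2\right) 1} = - \frac{4}{-2} = \left(-4\right) \left(- \frac{1}{2}\right) = 2$)
$\left(\left(-79 + 61\right) \left(-28 + Y{\left(6 \right)}\right) + c{\left(9 \right)}\right)^{2} = \left(\left(-79 + 61\right) \left(-28 + \left(-8 + \frac{1}{5} \cdot 6\right)\right) + 2\right)^{2} = \left(- 18 \left(-28 + \left(-8 + \frac{6}{5}\right)\right) + 2\right)^{2} = \left(- 18 \left(-28 - \frac{34}{5}\right) + 2\right)^{2} = \left(\left(-18\right) \left(- \frac{174}{5}\right) + 2\right)^{2} = \left(\frac{3132}{5} + 2\right)^{2} = \left(\frac{3142}{5}\right)^{2} = \frac{9872164}{25}$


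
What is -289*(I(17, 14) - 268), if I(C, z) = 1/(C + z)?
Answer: 2400723/31 ≈ 77443.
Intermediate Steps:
-289*(I(17, 14) - 268) = -289*(1/(17 + 14) - 268) = -289*(1/31 - 268) = -289*(-8307/31) = 2400723/31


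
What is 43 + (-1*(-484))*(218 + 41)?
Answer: 125399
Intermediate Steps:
43 + (-1*(-484))*(218 + 41) = 43 + 484*259 = 43 + 125356 = 125399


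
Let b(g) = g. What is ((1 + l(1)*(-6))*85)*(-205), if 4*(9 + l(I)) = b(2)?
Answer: -906100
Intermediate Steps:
l(I) = -17/2 (l(I) = -9 + (¼)*2 = -9 + ½ = -17/2)
((1 + l(1)*(-6))*85)*(-205) = ((1 - 17/2*(-6))*85)*(-205) = ((1 + 51)*85)*(-205) = (52*85)*(-205) = 4420*(-205) = -906100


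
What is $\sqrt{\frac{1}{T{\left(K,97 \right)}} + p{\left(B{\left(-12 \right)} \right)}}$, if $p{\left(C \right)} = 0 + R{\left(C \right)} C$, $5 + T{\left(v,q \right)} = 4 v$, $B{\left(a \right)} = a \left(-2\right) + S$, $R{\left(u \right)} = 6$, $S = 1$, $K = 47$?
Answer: $\frac{\sqrt{5023533}}{183} \approx 12.248$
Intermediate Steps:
$B{\left(a \right)} = 1 - 2 a$ ($B{\left(a \right)} = a \left(-2\right) + 1 = - 2 a + 1 = 1 - 2 a$)
$T{\left(v,q \right)} = -5 + 4 v$
$p{\left(C \right)} = 6 C$ ($p{\left(C \right)} = 0 + 6 C = 6 C$)
$\sqrt{\frac{1}{T{\left(K,97 \right)}} + p{\left(B{\left(-12 \right)} \right)}} = \sqrt{\frac{1}{-5 + 4 \cdot 47} + 6 \left(1 - -24\right)} = \sqrt{\frac{1}{-5 + 188} + 6 \left(1 + 24\right)} = \sqrt{\frac{1}{183} + 6 \cdot 25} = \sqrt{\frac{1}{183} + 150} = \sqrt{\frac{27451}{183}} = \frac{\sqrt{5023533}}{183}$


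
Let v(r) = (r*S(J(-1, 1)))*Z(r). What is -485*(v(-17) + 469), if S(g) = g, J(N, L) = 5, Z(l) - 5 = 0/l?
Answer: -21340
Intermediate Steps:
Z(l) = 5 (Z(l) = 5 + 0/l = 5 + 0 = 5)
v(r) = 25*r (v(r) = (r*5)*5 = (5*r)*5 = 25*r)
-485*(v(-17) + 469) = -485*(25*(-17) + 469) = -485*(-425 + 469) = -485*44 = -21340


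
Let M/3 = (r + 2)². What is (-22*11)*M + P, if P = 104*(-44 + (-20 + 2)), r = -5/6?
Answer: -44617/6 ≈ -7436.2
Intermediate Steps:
r = -⅚ (r = -5*⅙ = -⅚ ≈ -0.83333)
M = 49/12 (M = 3*(-⅚ + 2)² = 3*(7/6)² = 3*(49/36) = 49/12 ≈ 4.0833)
P = -6448 (P = 104*(-44 - 18) = 104*(-62) = -6448)
(-22*11)*M + P = -22*11*(49/12) - 6448 = -242*49/12 - 6448 = -5929/6 - 6448 = -44617/6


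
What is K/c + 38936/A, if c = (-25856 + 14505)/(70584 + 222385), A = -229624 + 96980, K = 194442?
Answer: -1889032336330612/376410511 ≈ -5.0185e+6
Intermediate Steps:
A = -132644
c = -11351/292969 ≈ -0.038745
K/c + 38936/A = 194442/(-11351/292969) + 38936/(-132644) = 194442*(-292969/11351) + 38936*(-1/132644) = -56965478298/11351 - 9734/33161 = -1889032336330612/376410511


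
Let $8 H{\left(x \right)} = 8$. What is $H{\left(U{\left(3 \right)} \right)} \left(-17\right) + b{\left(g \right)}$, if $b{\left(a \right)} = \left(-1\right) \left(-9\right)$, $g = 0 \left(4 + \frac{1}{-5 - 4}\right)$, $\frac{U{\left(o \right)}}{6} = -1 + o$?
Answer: $-8$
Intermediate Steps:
$U{\left(o \right)} = -6 + 6 o$ ($U{\left(o \right)} = 6 \left(-1 + o\right) = -6 + 6 o$)
$H{\left(x \right)} = 1$ ($H{\left(x \right)} = \frac{1}{8} \cdot 8 = 1$)
$g = 0$ ($g = 0 \left(4 + \frac{1}{-9}\right) = 0 \left(4 - \frac{1}{9}\right) = 0 \cdot \frac{35}{9} = 0$)
$b{\left(a \right)} = 9$
$H{\left(U{\left(3 \right)} \right)} \left(-17\right) + b{\left(g \right)} = 1 \left(-17\right) + 9 = -17 + 9 = -8$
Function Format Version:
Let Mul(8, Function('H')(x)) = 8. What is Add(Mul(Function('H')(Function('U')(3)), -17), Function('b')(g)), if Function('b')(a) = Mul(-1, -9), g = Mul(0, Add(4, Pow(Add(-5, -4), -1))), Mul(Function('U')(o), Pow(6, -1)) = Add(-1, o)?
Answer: -8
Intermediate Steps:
Function('U')(o) = Add(-6, Mul(6, o)) (Function('U')(o) = Mul(6, Add(-1, o)) = Add(-6, Mul(6, o)))
Function('H')(x) = 1 (Function('H')(x) = Mul(Rational(1, 8), 8) = 1)
g = 0 (g = Mul(0, Add(4, Pow(-9, -1))) = Mul(0, Add(4, Rational(-1, 9))) = Mul(0, Rational(35, 9)) = 0)
Function('b')(a) = 9
Add(Mul(Function('H')(Function('U')(3)), -17), Function('b')(g)) = Add(Mul(1, -17), 9) = Add(-17, 9) = -8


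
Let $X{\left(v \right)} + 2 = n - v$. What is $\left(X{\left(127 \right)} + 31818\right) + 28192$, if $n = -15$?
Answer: $59866$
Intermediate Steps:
$X{\left(v \right)} = -17 - v$ ($X{\left(v \right)} = -2 - \left(15 + v\right) = -17 - v$)
$\left(X{\left(127 \right)} + 31818\right) + 28192 = \left(\left(-17 - 127\right) + 31818\right) + 28192 = \left(-144 + 31818\right) + 28192 = 31674 + 28192 = 59866$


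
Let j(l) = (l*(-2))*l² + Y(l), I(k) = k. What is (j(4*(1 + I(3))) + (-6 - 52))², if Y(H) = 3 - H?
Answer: 68277169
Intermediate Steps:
j(l) = 3 - l - 2*l³ (j(l) = (l*(-2))*l² + (3 - l) = (-2*l)*l² + (3 - l) = -2*l³ + (3 - l) = 3 - l - 2*l³)
(j(4*(1 + I(3))) + (-6 - 52))² = ((3 - 4*(1 + 3) - 2*64*(1 + 3)³) + (-6 - 52))² = ((3 - 4*4 - 2*(4*4)³) - 58)² = ((3 - 1*16 - 2*16³) - 58)² = ((3 - 16 - 2*4096) - 58)² = ((3 - 16 - 8192) - 58)² = (-8205 - 58)² = (-8263)² = 68277169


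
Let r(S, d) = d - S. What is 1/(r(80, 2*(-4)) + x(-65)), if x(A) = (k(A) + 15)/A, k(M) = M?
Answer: -13/1134 ≈ -0.011464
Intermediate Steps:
x(A) = (15 + A)/A (x(A) = (A + 15)/A = (15 + A)/A)
1/(r(80, 2*(-4)) + x(-65)) = 1/((2*(-4) - 1*80) + (15 - 65)/(-65)) = 1/((-8 - 80) - 1/65*(-50)) = 1/(-88 + 10/13) = 1/(-1134/13) = -13/1134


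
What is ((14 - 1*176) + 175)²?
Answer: 169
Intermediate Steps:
((14 - 1*176) + 175)² = ((14 - 176) + 175)² = (-162 + 175)² = 13² = 169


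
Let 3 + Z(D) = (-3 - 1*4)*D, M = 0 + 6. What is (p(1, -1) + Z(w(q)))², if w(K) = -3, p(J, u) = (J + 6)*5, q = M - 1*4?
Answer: 2809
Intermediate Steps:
M = 6
q = 2 (q = 6 - 1*4 = 6 - 4 = 2)
p(J, u) = 30 + 5*J (p(J, u) = (6 + J)*5 = 30 + 5*J)
Z(D) = -3 - 7*D (Z(D) = -3 + (-3 - 1*4)*D = -3 + (-3 - 4)*D = -3 - 7*D)
(p(1, -1) + Z(w(q)))² = ((30 + 5*1) + (-3 - 7*(-3)))² = ((30 + 5) + (-3 + 21))² = (35 + 18)² = 53² = 2809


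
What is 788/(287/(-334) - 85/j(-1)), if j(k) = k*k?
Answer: -263192/28677 ≈ -9.1778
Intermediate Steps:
j(k) = k²
788/(287/(-334) - 85/j(-1)) = 788/(287/(-334) - 85/((-1)²)) = 788/(287*(-1/334) - 85/1) = 788/(-287/334 - 85*1) = 788/(-287/334 - 85) = 788/(-28677/334) = 788*(-334/28677) = -263192/28677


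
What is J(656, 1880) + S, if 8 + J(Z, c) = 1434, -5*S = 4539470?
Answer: -906468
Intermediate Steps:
S = -907894 (S = -⅕*4539470 = -907894)
J(Z, c) = 1426 (J(Z, c) = -8 + 1434 = 1426)
J(656, 1880) + S = 1426 - 907894 = -906468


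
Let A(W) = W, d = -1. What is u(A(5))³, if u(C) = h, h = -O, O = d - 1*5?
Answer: 216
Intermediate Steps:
O = -6 (O = -1 - 1*5 = -1 - 5 = -6)
h = 6 (h = -1*(-6) = 6)
u(C) = 6
u(A(5))³ = 6³ = 216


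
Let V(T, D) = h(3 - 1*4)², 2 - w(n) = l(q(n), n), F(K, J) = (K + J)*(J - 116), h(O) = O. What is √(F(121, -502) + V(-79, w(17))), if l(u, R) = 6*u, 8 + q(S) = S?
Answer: √235459 ≈ 485.24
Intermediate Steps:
q(S) = -8 + S
F(K, J) = (-116 + J)*(J + K) (F(K, J) = (J + K)*(-116 + J) = (-116 + J)*(J + K))
w(n) = 50 - 6*n (w(n) = 2 - 6*(-8 + n) = 2 - (-48 + 6*n) = 2 + (48 - 6*n) = 50 - 6*n)
V(T, D) = 1 (V(T, D) = (3 - 1*4)² = (3 - 4)² = (-1)² = 1)
√(F(121, -502) + V(-79, w(17))) = √(((-502)² - 116*(-502) - 116*121 - 502*121) + 1) = √((252004 + 58232 - 14036 - 60742) + 1) = √(235458 + 1) = √235459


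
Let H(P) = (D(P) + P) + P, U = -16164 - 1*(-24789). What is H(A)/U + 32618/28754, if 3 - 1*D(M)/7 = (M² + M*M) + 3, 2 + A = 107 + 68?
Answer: -1175681939/24800325 ≈ -47.406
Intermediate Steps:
U = 8625 (U = -16164 + 24789 = 8625)
A = 173 (A = -2 + (107 + 68) = -2 + 175 = 173)
D(M) = -14*M² (D(M) = 21 - 7*((M² + M*M) + 3) = 21 - 7*((M² + M²) + 3) = 21 - 7*(2*M² + 3) = 21 - 7*(3 + 2*M²) = 21 + (-21 - 14*M²) = -14*M²)
H(P) = -14*P² + 2*P (H(P) = (-14*P² + P) + P = (P - 14*P²) + P = -14*P² + 2*P)
H(A)/U + 32618/28754 = (2*173*(1 - 7*173))/8625 + 32618/28754 = (2*173*(1 - 1211))*(1/8625) + 32618*(1/28754) = (2*173*(-1210))*(1/8625) + 16309/14377 = -418660*1/8625 + 16309/14377 = -83732/1725 + 16309/14377 = -1175681939/24800325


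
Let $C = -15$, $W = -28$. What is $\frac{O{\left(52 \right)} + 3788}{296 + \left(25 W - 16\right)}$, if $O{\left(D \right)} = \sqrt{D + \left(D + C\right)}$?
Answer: $- \frac{947}{105} - \frac{\sqrt{89}}{420} \approx -9.0415$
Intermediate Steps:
$O{\left(D \right)} = \sqrt{-15 + 2 D}$ ($O{\left(D \right)} = \sqrt{D + \left(D - 15\right)} = \sqrt{D + \left(-15 + D\right)} = \sqrt{-15 + 2 D}$)
$\frac{O{\left(52 \right)} + 3788}{296 + \left(25 W - 16\right)} = \frac{\sqrt{-15 + 2 \cdot 52} + 3788}{296 + \left(25 \left(-28\right) - 16\right)} = \frac{\sqrt{-15 + 104} + 3788}{296 - 716} = \frac{\sqrt{89} + 3788}{296 - 716} = \frac{3788 + \sqrt{89}}{-420} = \left(3788 + \sqrt{89}\right) \left(- \frac{1}{420}\right) = - \frac{947}{105} - \frac{\sqrt{89}}{420}$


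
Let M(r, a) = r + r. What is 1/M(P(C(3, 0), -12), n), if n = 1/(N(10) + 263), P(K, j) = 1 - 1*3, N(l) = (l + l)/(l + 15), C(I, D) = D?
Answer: -1/4 ≈ -0.25000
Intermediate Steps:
N(l) = 2*l/(15 + l) (N(l) = (2*l)/(15 + l) = 2*l/(15 + l))
P(K, j) = -2 (P(K, j) = 1 - 3 = -2)
n = 5/1319 (n = 1/(2*10/(15 + 10) + 263) = 1/(2*10/25 + 263) = 1/(2*10*(1/25) + 263) = 1/(4/5 + 263) = 1/(1319/5) = 5/1319 ≈ 0.0037908)
M(r, a) = 2*r
1/M(P(C(3, 0), -12), n) = 1/(2*(-2)) = 1/(-4) = -1/4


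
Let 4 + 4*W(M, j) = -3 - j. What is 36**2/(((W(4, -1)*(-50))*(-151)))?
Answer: -432/3775 ≈ -0.11444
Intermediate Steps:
W(M, j) = -7/4 - j/4 (W(M, j) = -1 + (-3 - j)/4 = -1 + (-3/4 - j/4) = -7/4 - j/4)
36**2/(((W(4, -1)*(-50))*(-151))) = 36**2/((((-7/4 - 1/4*(-1))*(-50))*(-151))) = 1296/((((-7/4 + 1/4)*(-50))*(-151))) = 1296/((-3/2*(-50)*(-151))) = 1296/((75*(-151))) = 1296/(-11325) = 1296*(-1/11325) = -432/3775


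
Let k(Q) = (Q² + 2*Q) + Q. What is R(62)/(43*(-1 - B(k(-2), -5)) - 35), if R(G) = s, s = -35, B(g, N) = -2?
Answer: -35/8 ≈ -4.3750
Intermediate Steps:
k(Q) = Q² + 3*Q
R(G) = -35
R(62)/(43*(-1 - B(k(-2), -5)) - 35) = -35/(43*(-1 - 1*(-2)) - 35) = -35/(43*(-1 + 2) - 35) = -35/(43*1 - 35) = -35/(43 - 35) = -35/8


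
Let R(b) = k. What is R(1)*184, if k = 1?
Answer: 184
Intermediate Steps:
R(b) = 1
R(1)*184 = 1*184 = 184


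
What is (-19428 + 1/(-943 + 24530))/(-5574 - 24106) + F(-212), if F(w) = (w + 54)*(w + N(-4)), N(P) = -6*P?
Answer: 4159020929775/140012432 ≈ 29705.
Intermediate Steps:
F(w) = (24 + w)*(54 + w) (F(w) = (w + 54)*(w - 6*(-4)) = (54 + w)*(w + 24) = (54 + w)*(24 + w) = (24 + w)*(54 + w))
(-19428 + 1/(-943 + 24530))/(-5574 - 24106) + F(-212) = (-19428 + 1/(-943 + 24530))/(-5574 - 24106) + (1296 + (-212)**2 + 78*(-212)) = (-19428 + 1/23587)/(-29680) + (1296 + 44944 - 16536) = (-19428 + 1/23587)*(-1/29680) + 29704 = -458248235/23587*(-1/29680) + 29704 = 91649647/140012432 + 29704 = 4159020929775/140012432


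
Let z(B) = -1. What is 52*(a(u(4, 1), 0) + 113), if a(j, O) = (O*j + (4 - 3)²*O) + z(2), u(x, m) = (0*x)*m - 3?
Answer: 5824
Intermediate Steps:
u(x, m) = -3 (u(x, m) = 0*m - 3 = 0 - 3 = -3)
a(j, O) = -1 + O + O*j (a(j, O) = (O*j + (4 - 3)²*O) - 1 = (O*j + 1²*O) - 1 = (O*j + 1*O) - 1 = (O*j + O) - 1 = (O + O*j) - 1 = -1 + O + O*j)
52*(a(u(4, 1), 0) + 113) = 52*((-1 + 0 + 0*(-3)) + 113) = 52*((-1 + 0 + 0) + 113) = 52*(-1 + 113) = 52*112 = 5824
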